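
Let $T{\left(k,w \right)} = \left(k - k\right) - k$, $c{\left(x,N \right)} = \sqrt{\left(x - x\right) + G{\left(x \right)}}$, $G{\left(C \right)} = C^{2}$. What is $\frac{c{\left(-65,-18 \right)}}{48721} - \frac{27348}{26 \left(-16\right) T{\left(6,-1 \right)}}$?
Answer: $- \frac{111021639}{10133968} \approx -10.955$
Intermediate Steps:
$c{\left(x,N \right)} = \sqrt{x^{2}}$ ($c{\left(x,N \right)} = \sqrt{\left(x - x\right) + x^{2}} = \sqrt{0 + x^{2}} = \sqrt{x^{2}}$)
$T{\left(k,w \right)} = - k$ ($T{\left(k,w \right)} = 0 - k = - k$)
$\frac{c{\left(-65,-18 \right)}}{48721} - \frac{27348}{26 \left(-16\right) T{\left(6,-1 \right)}} = \frac{\sqrt{\left(-65\right)^{2}}}{48721} - \frac{27348}{26 \left(-16\right) \left(\left(-1\right) 6\right)} = \sqrt{4225} \cdot \frac{1}{48721} - \frac{27348}{\left(-416\right) \left(-6\right)} = 65 \cdot \frac{1}{48721} - \frac{27348}{2496} = \frac{65}{48721} - \frac{2279}{208} = - \frac{111021639}{10133968}$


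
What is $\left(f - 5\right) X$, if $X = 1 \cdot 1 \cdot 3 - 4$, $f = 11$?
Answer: $-6$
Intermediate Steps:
$X = -1$ ($X = 1 \cdot 3 - 4 = 3 - 4 = -1$)
$\left(f - 5\right) X = \left(11 - 5\right) \left(-1\right) = 6 \left(-1\right) = -6$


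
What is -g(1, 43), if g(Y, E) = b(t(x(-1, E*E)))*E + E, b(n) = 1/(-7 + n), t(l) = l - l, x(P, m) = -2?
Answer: -258/7 ≈ -36.857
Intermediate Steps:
t(l) = 0
g(Y, E) = 6*E/7 (g(Y, E) = E/(-7 + 0) + E = E/(-7) + E = -E/7 + E = 6*E/7)
-g(1, 43) = -6*43/7 = -1*258/7 = -258/7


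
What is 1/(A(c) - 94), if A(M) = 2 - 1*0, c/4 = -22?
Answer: -1/92 ≈ -0.010870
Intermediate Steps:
c = -88 (c = 4*(-22) = -88)
A(M) = 2 (A(M) = 2 + 0 = 2)
1/(A(c) - 94) = 1/(2 - 94) = 1/(-92) = -1/92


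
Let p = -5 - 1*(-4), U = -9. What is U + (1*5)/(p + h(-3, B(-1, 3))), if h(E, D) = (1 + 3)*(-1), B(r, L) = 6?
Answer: -10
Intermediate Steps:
h(E, D) = -4 (h(E, D) = 4*(-1) = -4)
p = -1 (p = -5 + 4 = -1)
U + (1*5)/(p + h(-3, B(-1, 3))) = -9 + (1*5)/(-1 - 4) = -9 + 5/(-5) = -9 - 1/5*5 = -9 - 1 = -10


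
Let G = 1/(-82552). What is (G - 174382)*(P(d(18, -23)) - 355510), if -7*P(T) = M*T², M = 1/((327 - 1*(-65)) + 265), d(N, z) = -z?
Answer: 23536648697545289435/379656648 ≈ 6.1995e+10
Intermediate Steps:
M = 1/657 (M = 1/((327 + 65) + 265) = 1/(392 + 265) = 1/657 ≈ 0.0015221)
P(T) = -T²/4599
G = -1/82552 ≈ -1.2114e-5
(G - 174382)*(P(d(18, -23)) - 355510) = (-1/82552 - 174382)*(-(-1*(-23))²/4599 - 355510) = -14395582865*(-1/4599*23² - 355510)/82552 = -14395582865*(-1/4599*529 - 355510)/82552 = -14395582865*(-529/4599 - 355510)/82552 = -14395582865/82552*(-1634991019/4599) = 23536648697545289435/379656648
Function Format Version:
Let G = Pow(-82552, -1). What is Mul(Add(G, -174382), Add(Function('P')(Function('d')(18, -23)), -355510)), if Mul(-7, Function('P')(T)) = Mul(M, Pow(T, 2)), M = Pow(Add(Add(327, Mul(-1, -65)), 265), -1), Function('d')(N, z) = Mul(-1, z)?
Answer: Rational(23536648697545289435, 379656648) ≈ 6.1995e+10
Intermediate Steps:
M = Rational(1, 657) (M = Pow(Add(Add(327, 65), 265), -1) = Pow(Add(392, 265), -1) = Pow(657, -1) = Rational(1, 657) ≈ 0.0015221)
Function('P')(T) = Mul(Rational(-1, 4599), Pow(T, 2)) (Function('P')(T) = Mul(Rational(-1, 7), Mul(Rational(1, 657), Pow(T, 2))) = Mul(Rational(-1, 4599), Pow(T, 2)))
G = Rational(-1, 82552) ≈ -1.2114e-5
Mul(Add(G, -174382), Add(Function('P')(Function('d')(18, -23)), -355510)) = Mul(Add(Rational(-1, 82552), -174382), Add(Mul(Rational(-1, 4599), Pow(Mul(-1, -23), 2)), -355510)) = Mul(Rational(-14395582865, 82552), Add(Mul(Rational(-1, 4599), Pow(23, 2)), -355510)) = Mul(Rational(-14395582865, 82552), Add(Mul(Rational(-1, 4599), 529), -355510)) = Mul(Rational(-14395582865, 82552), Add(Rational(-529, 4599), -355510)) = Mul(Rational(-14395582865, 82552), Rational(-1634991019, 4599)) = Rational(23536648697545289435, 379656648)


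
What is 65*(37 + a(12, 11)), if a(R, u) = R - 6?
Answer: 2795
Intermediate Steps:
a(R, u) = -6 + R
65*(37 + a(12, 11)) = 65*(37 + (-6 + 12)) = 65*(37 + 6) = 65*43 = 2795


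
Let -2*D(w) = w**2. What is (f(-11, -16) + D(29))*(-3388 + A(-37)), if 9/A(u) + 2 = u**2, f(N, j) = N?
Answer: 3996886981/2734 ≈ 1.4619e+6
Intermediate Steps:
D(w) = -w**2/2
A(u) = 9/(-2 + u**2)
(f(-11, -16) + D(29))*(-3388 + A(-37)) = (-11 - 1/2*29**2)*(-3388 + 9/(-2 + (-37)**2)) = (-11 - 1/2*841)*(-3388 + 9/(-2 + 1369)) = (-11 - 841/2)*(-3388 + 9/1367) = -863*(-3388 + 9*(1/1367))/2 = -863*(-3388 + 9/1367)/2 = -863/2*(-4631387/1367) = 3996886981/2734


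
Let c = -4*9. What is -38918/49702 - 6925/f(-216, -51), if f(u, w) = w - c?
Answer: 34360258/74553 ≈ 460.88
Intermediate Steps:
c = -36
f(u, w) = 36 + w (f(u, w) = w - 1*(-36) = w + 36 = 36 + w)
-38918/49702 - 6925/f(-216, -51) = -38918/49702 - 6925/(36 - 51) = -38918*1/49702 - 6925/(-15) = -19459/24851 - 6925*(-1/15) = -19459/24851 + 1385/3 = 34360258/74553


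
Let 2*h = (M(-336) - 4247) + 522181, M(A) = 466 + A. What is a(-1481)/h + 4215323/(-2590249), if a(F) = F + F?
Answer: -549787932437/335478689484 ≈ -1.6388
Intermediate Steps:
a(F) = 2*F
h = 259032 (h = (((466 - 336) - 4247) + 522181)/2 = ((130 - 4247) + 522181)/2 = (-4117 + 522181)/2 = (½)*518064 = 259032)
a(-1481)/h + 4215323/(-2590249) = (2*(-1481))/259032 + 4215323/(-2590249) = -2962*1/259032 + 4215323*(-1/2590249) = -1481/129516 - 4215323/2590249 = -549787932437/335478689484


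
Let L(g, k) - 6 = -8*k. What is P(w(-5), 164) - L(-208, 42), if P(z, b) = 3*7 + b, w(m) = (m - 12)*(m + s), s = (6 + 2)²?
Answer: 515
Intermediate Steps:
s = 64 (s = 8² = 64)
L(g, k) = 6 - 8*k
w(m) = (-12 + m)*(64 + m) (w(m) = (m - 12)*(m + 64) = (-12 + m)*(64 + m))
P(z, b) = 21 + b
P(w(-5), 164) - L(-208, 42) = (21 + 164) - (6 - 8*42) = 185 - (6 - 336) = 185 - 1*(-330) = 185 + 330 = 515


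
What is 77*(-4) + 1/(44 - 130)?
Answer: -26489/86 ≈ -308.01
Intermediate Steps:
77*(-4) + 1/(44 - 130) = -308 + 1/(-86) = -308 - 1/86 = -26489/86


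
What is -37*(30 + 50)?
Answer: -2960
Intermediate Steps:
-37*(30 + 50) = -37*80 = -2960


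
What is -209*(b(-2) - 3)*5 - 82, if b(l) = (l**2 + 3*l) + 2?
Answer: 3053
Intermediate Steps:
b(l) = 2 + l**2 + 3*l
-209*(b(-2) - 3)*5 - 82 = -209*((2 + (-2)**2 + 3*(-2)) - 3)*5 - 82 = -209*((2 + 4 - 6) - 3)*5 - 82 = -209*(0 - 3)*5 - 82 = -(-627)*5 - 82 = -209*(-15) - 82 = 3135 - 82 = 3053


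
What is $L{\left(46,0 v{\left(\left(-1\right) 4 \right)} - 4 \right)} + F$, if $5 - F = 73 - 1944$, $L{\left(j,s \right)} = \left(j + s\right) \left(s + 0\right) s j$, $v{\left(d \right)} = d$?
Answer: $32788$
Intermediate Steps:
$L{\left(j,s \right)} = j s^{2} \left(j + s\right)$ ($L{\left(j,s \right)} = \left(j + s\right) s s j = s \left(j + s\right) s j = s^{2} \left(j + s\right) j = j s^{2} \left(j + s\right)$)
$F = 1876$ ($F = 5 - \left(73 - 1944\right) = 5 - -1871 = 5 + 1871 = 1876$)
$L{\left(46,0 v{\left(\left(-1\right) 4 \right)} - 4 \right)} + F = 46 \left(0 \left(\left(-1\right) 4\right) - 4\right)^{2} \left(46 - \left(4 + 0 \left(\left(-1\right) 4\right)\right)\right) + 1876 = 46 \left(0 \left(-4\right) - 4\right)^{2} \left(46 + \left(0 \left(-4\right) - 4\right)\right) + 1876 = 46 \left(0 - 4\right)^{2} \left(46 + \left(0 - 4\right)\right) + 1876 = 46 \left(-4\right)^{2} \left(46 - 4\right) + 1876 = 46 \cdot 16 \cdot 42 + 1876 = 30912 + 1876 = 32788$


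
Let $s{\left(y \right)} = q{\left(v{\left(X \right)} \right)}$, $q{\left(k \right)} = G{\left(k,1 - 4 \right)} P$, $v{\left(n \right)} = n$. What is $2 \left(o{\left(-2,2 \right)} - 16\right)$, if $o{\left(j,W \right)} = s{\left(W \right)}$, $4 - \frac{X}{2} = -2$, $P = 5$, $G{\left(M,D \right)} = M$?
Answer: $88$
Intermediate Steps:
$X = 12$ ($X = 8 - -4 = 8 + 4 = 12$)
$q{\left(k \right)} = 5 k$ ($q{\left(k \right)} = k 5 = 5 k$)
$s{\left(y \right)} = 60$ ($s{\left(y \right)} = 5 \cdot 12 = 60$)
$o{\left(j,W \right)} = 60$
$2 \left(o{\left(-2,2 \right)} - 16\right) = 2 \left(60 - 16\right) = 2 \cdot 44 = 88$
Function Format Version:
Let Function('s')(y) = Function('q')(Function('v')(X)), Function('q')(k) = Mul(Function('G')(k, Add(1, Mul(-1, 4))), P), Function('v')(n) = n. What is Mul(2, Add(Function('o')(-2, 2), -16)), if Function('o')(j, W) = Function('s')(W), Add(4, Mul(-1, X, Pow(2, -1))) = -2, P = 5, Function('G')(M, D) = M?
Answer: 88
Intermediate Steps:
X = 12 (X = Add(8, Mul(-2, -2)) = Add(8, 4) = 12)
Function('q')(k) = Mul(5, k) (Function('q')(k) = Mul(k, 5) = Mul(5, k))
Function('s')(y) = 60 (Function('s')(y) = Mul(5, 12) = 60)
Function('o')(j, W) = 60
Mul(2, Add(Function('o')(-2, 2), -16)) = Mul(2, Add(60, -16)) = Mul(2, 44) = 88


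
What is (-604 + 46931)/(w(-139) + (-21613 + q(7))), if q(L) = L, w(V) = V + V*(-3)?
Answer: -46327/21328 ≈ -2.1721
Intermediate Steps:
w(V) = -2*V (w(V) = V - 3*V = -2*V)
(-604 + 46931)/(w(-139) + (-21613 + q(7))) = (-604 + 46931)/(-2*(-139) + (-21613 + 7)) = 46327/(278 - 21606) = 46327/(-21328) = 46327*(-1/21328) = -46327/21328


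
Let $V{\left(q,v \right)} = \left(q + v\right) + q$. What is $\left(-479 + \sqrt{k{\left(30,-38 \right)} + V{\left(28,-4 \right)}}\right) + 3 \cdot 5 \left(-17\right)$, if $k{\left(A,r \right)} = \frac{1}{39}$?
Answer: $-734 + \frac{\sqrt{79131}}{39} \approx -726.79$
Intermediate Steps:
$k{\left(A,r \right)} = \frac{1}{39}$
$V{\left(q,v \right)} = v + 2 q$
$\left(-479 + \sqrt{k{\left(30,-38 \right)} + V{\left(28,-4 \right)}}\right) + 3 \cdot 5 \left(-17\right) = \left(-479 + \sqrt{\frac{1}{39} + \left(-4 + 2 \cdot 28\right)}\right) + 3 \cdot 5 \left(-17\right) = \left(-479 + \sqrt{\frac{1}{39} + \left(-4 + 56\right)}\right) + 15 \left(-17\right) = \left(-479 + \sqrt{\frac{1}{39} + 52}\right) - 255 = \left(-479 + \sqrt{\frac{2029}{39}}\right) - 255 = \left(-479 + \frac{\sqrt{79131}}{39}\right) - 255 = -734 + \frac{\sqrt{79131}}{39}$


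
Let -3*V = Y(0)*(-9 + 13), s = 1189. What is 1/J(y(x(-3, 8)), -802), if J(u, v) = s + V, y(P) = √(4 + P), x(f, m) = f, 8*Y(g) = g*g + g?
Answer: 1/1189 ≈ 0.00084104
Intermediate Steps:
Y(g) = g/8 + g²/8 (Y(g) = (g*g + g)/8 = (g² + g)/8 = (g + g²)/8 = g/8 + g²/8)
V = 0 (V = -(⅛)*0*(1 + 0)*(-9 + 13)/3 = -(⅛)*0*1*4/3 = -0*4 = -⅓*0 = 0)
J(u, v) = 1189 (J(u, v) = 1189 + 0 = 1189)
1/J(y(x(-3, 8)), -802) = 1/1189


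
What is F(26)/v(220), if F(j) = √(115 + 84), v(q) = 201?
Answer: √199/201 ≈ 0.070183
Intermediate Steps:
F(j) = √199
F(26)/v(220) = √199/201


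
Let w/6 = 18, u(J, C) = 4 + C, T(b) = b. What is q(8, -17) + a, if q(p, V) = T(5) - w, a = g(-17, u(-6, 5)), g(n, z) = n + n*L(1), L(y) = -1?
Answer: -103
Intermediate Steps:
w = 108 (w = 6*18 = 108)
g(n, z) = 0 (g(n, z) = n + n*(-1) = n - n = 0)
a = 0
q(p, V) = -103 (q(p, V) = 5 - 1*108 = 5 - 108 = -103)
q(8, -17) + a = -103 + 0 = -103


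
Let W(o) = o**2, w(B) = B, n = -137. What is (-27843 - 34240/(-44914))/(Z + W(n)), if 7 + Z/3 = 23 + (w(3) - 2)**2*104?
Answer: -625253131/429579953 ≈ -1.4555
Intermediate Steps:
Z = 360 (Z = -21 + 3*(23 + (3 - 2)**2*104) = -21 + 3*(23 + 1**2*104) = -21 + 3*(23 + 1*104) = -21 + 3*(23 + 104) = -21 + 3*127 = -21 + 381 = 360)
(-27843 - 34240/(-44914))/(Z + W(n)) = (-27843 - 34240/(-44914))/(360 + (-137)**2) = (-27843 - 34240*(-1/44914))/(360 + 18769) = (-27843 + 17120/22457)/19129 = -625253131/22457*1/19129 = -625253131/429579953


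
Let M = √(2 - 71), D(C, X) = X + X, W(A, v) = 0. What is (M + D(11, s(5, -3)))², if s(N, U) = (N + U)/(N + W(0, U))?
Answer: -1709/25 + 8*I*√69/5 ≈ -68.36 + 13.291*I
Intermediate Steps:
s(N, U) = (N + U)/N (s(N, U) = (N + U)/(N + 0) = (N + U)/N)
D(C, X) = 2*X
M = I*√69 (M = √(-69) = I*√69 ≈ 8.3066*I)
(M + D(11, s(5, -3)))² = (I*√69 + 2*((5 - 3)/5))² = (I*√69 + 2*((⅕)*2))² = (I*√69 + 2*(⅖))² = (I*√69 + ⅘)² = (⅘ + I*√69)²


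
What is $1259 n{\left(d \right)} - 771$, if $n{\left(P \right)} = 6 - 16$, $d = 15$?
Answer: $-13361$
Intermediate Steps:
$n{\left(P \right)} = -10$ ($n{\left(P \right)} = 6 - 16 = -10$)
$1259 n{\left(d \right)} - 771 = 1259 \left(-10\right) - 771 = -12590 - 771 = -13361$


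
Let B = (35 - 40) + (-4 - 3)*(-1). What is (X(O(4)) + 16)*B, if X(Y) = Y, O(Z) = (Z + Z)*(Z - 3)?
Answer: 48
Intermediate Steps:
O(Z) = 2*Z*(-3 + Z) (O(Z) = (2*Z)*(-3 + Z) = 2*Z*(-3 + Z))
B = 2 (B = -5 - 7*(-1) = -5 + 7 = 2)
(X(O(4)) + 16)*B = (2*4*(-3 + 4) + 16)*2 = (2*4*1 + 16)*2 = (8 + 16)*2 = 24*2 = 48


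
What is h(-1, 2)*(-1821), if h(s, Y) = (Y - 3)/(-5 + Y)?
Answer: -607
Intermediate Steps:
h(s, Y) = (-3 + Y)/(-5 + Y)
h(-1, 2)*(-1821) = ((-3 + 2)/(-5 + 2))*(-1821) = (-1/(-3))*(-1821) = -1/3*(-1)*(-1821) = (1/3)*(-1821) = -607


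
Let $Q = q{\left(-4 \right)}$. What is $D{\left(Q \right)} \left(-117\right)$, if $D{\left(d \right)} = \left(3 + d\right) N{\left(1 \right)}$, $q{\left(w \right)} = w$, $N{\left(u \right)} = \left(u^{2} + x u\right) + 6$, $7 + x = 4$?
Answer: $468$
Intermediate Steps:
$x = -3$ ($x = -7 + 4 = -3$)
$N{\left(u \right)} = 6 + u^{2} - 3 u$ ($N{\left(u \right)} = \left(u^{2} - 3 u\right) + 6 = 6 + u^{2} - 3 u$)
$Q = -4$
$D{\left(d \right)} = 12 + 4 d$ ($D{\left(d \right)} = \left(3 + d\right) \left(6 + 1^{2} - 3\right) = \left(3 + d\right) \left(6 + 1 - 3\right) = \left(3 + d\right) 4 = 12 + 4 d$)
$D{\left(Q \right)} \left(-117\right) = \left(12 + 4 \left(-4\right)\right) \left(-117\right) = \left(12 - 16\right) \left(-117\right) = \left(-4\right) \left(-117\right) = 468$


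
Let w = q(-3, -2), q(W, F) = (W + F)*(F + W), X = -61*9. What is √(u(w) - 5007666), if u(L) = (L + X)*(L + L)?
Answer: I*√5033866 ≈ 2243.6*I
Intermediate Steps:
X = -549
q(W, F) = (F + W)² (q(W, F) = (F + W)*(F + W) = (F + W)²)
w = 25 (w = (-2 - 3)² = (-5)² = 25)
u(L) = 2*L*(-549 + L) (u(L) = (L - 549)*(L + L) = (-549 + L)*(2*L) = 2*L*(-549 + L))
√(u(w) - 5007666) = √(2*25*(-549 + 25) - 5007666) = √(2*25*(-524) - 5007666) = √(-26200 - 5007666) = √(-5033866) = I*√5033866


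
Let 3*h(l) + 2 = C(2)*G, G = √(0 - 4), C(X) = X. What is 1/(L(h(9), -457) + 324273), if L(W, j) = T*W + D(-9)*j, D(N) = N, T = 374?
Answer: 1476615/484532643058 - 1122*I/242266321529 ≈ 3.0475e-6 - 4.6313e-9*I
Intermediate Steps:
G = 2*I (G = √(-4) = 2*I ≈ 2.0*I)
h(l) = -⅔ + 4*I/3 (h(l) = -⅔ + (2*(2*I))/3 = -⅔ + (4*I)/3 = -⅔ + 4*I/3)
L(W, j) = -9*j + 374*W (L(W, j) = 374*W - 9*j = -9*j + 374*W)
1/(L(h(9), -457) + 324273) = 1/((-9*(-457) + 374*(-⅔ + 4*I/3)) + 324273) = 1/((4113 + (-748/3 + 1496*I/3)) + 324273) = 1/((11591/3 + 1496*I/3) + 324273) = 1/(984410/3 + 1496*I/3) = 9*(984410/3 - 1496*I/3)/969065286116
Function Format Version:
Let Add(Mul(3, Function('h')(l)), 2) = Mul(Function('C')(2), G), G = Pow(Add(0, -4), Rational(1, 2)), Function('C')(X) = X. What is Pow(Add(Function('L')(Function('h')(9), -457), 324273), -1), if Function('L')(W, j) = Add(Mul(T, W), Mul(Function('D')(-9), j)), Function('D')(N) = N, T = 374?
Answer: Add(Rational(1476615, 484532643058), Mul(Rational(-1122, 242266321529), I)) ≈ Add(3.0475e-6, Mul(-4.6313e-9, I))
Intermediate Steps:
G = Mul(2, I) (G = Pow(-4, Rational(1, 2)) = Mul(2, I) ≈ Mul(2.0000, I))
Function('h')(l) = Add(Rational(-2, 3), Mul(Rational(4, 3), I)) (Function('h')(l) = Add(Rational(-2, 3), Mul(Rational(1, 3), Mul(2, Mul(2, I)))) = Add(Rational(-2, 3), Mul(Rational(1, 3), Mul(4, I))) = Add(Rational(-2, 3), Mul(Rational(4, 3), I)))
Function('L')(W, j) = Add(Mul(-9, j), Mul(374, W)) (Function('L')(W, j) = Add(Mul(374, W), Mul(-9, j)) = Add(Mul(-9, j), Mul(374, W)))
Pow(Add(Function('L')(Function('h')(9), -457), 324273), -1) = Pow(Add(Add(Mul(-9, -457), Mul(374, Add(Rational(-2, 3), Mul(Rational(4, 3), I)))), 324273), -1) = Pow(Add(Add(4113, Add(Rational(-748, 3), Mul(Rational(1496, 3), I))), 324273), -1) = Pow(Add(Add(Rational(11591, 3), Mul(Rational(1496, 3), I)), 324273), -1) = Pow(Add(Rational(984410, 3), Mul(Rational(1496, 3), I)), -1) = Mul(Rational(9, 969065286116), Add(Rational(984410, 3), Mul(Rational(-1496, 3), I)))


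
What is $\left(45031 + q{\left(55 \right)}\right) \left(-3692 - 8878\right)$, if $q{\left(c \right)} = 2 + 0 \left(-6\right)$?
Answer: $-566064810$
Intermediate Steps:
$q{\left(c \right)} = 2$ ($q{\left(c \right)} = 2 + 0 = 2$)
$\left(45031 + q{\left(55 \right)}\right) \left(-3692 - 8878\right) = \left(45031 + 2\right) \left(-3692 - 8878\right) = 45033 \left(-12570\right) = -566064810$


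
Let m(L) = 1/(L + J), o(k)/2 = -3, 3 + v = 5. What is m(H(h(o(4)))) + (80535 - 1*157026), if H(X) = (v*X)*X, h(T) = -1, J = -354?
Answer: -26924833/352 ≈ -76491.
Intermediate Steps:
v = 2 (v = -3 + 5 = 2)
o(k) = -6 (o(k) = 2*(-3) = -6)
H(X) = 2*X² (H(X) = (2*X)*X = 2*X²)
m(L) = 1/(-354 + L) (m(L) = 1/(L - 354) = 1/(-354 + L))
m(H(h(o(4)))) + (80535 - 1*157026) = 1/(-354 + 2*(-1)²) + (80535 - 1*157026) = 1/(-354 + 2*1) + (80535 - 157026) = 1/(-354 + 2) - 76491 = 1/(-352) - 76491 = -1/352 - 76491 = -26924833/352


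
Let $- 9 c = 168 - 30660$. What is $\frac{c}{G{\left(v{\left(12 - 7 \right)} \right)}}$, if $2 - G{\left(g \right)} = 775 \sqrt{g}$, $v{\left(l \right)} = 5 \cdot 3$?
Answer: $- \frac{968}{1287053} - \frac{375100 \sqrt{15}}{1287053} \approx -1.1295$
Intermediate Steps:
$v{\left(l \right)} = 15$
$c = 3388$ ($c = - \frac{168 - 30660}{9} = \left(- \frac{1}{9}\right) \left(-30492\right) = 3388$)
$G{\left(g \right)} = 2 - 775 \sqrt{g}$
$\frac{c}{G{\left(v{\left(12 - 7 \right)} \right)}} = \frac{3388}{2 - 775 \sqrt{15}}$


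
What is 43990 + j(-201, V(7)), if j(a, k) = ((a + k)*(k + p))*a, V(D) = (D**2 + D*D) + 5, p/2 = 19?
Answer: 2821408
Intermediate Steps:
p = 38 (p = 2*19 = 38)
V(D) = 5 + 2*D**2 (V(D) = (D**2 + D**2) + 5 = 2*D**2 + 5 = 5 + 2*D**2)
j(a, k) = a*(38 + k)*(a + k) (j(a, k) = ((a + k)*(k + 38))*a = ((a + k)*(38 + k))*a = ((38 + k)*(a + k))*a = a*(38 + k)*(a + k))
43990 + j(-201, V(7)) = 43990 - 201*((5 + 2*7**2)**2 + 38*(-201) + 38*(5 + 2*7**2) - 201*(5 + 2*7**2)) = 43990 - 201*((5 + 2*49)**2 - 7638 + 38*(5 + 2*49) - 201*(5 + 2*49)) = 43990 - 201*((5 + 98)**2 - 7638 + 38*(5 + 98) - 201*(5 + 98)) = 43990 - 201*(103**2 - 7638 + 38*103 - 201*103) = 43990 - 201*(10609 - 7638 + 3914 - 20703) = 43990 - 201*(-13818) = 43990 + 2777418 = 2821408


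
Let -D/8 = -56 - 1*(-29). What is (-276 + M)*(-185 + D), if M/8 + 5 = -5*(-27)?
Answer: 23684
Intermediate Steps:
M = 1040 (M = -40 + 8*(-5*(-27)) = -40 + 8*135 = -40 + 1080 = 1040)
D = 216 (D = -8*(-56 - 1*(-29)) = -8*(-56 + 29) = -8*(-27) = 216)
(-276 + M)*(-185 + D) = (-276 + 1040)*(-185 + 216) = 764*31 = 23684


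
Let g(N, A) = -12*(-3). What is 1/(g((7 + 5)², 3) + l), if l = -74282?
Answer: -1/74246 ≈ -1.3469e-5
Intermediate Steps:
g(N, A) = 36
1/(g((7 + 5)², 3) + l) = 1/(36 - 74282) = 1/(-74246) = -1/74246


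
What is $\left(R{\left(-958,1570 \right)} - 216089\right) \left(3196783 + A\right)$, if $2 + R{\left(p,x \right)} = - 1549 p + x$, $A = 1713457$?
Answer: $6233161771040$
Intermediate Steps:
$R{\left(p,x \right)} = -2 + x - 1549 p$ ($R{\left(p,x \right)} = -2 - \left(- x + 1549 p\right) = -2 + x - 1549 p$)
$\left(R{\left(-958,1570 \right)} - 216089\right) \left(3196783 + A\right) = \left(\left(-2 + 1570 - -1483942\right) - 216089\right) \left(3196783 + 1713457\right) = \left(\left(-2 + 1570 + 1483942\right) - 216089\right) 4910240 = \left(1485510 - 216089\right) 4910240 = 1269421 \cdot 4910240 = 6233161771040$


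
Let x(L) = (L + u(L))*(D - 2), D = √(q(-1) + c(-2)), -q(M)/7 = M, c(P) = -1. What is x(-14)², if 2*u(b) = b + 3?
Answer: 7605/2 - 1521*√6 ≈ 76.826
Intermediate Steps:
u(b) = 3/2 + b/2 (u(b) = (b + 3)/2 = (3 + b)/2 = 3/2 + b/2)
q(M) = -7*M
D = √6 (D = √(-7*(-1) - 1) = √(7 - 1) = √6 ≈ 2.4495)
x(L) = (-2 + √6)*(3/2 + 3*L/2) (x(L) = (L + (3/2 + L/2))*(√6 - 2) = (3/2 + 3*L/2)*(-2 + √6) = (-2 + √6)*(3/2 + 3*L/2))
x(-14)² = (-3 - 3*(-14) + 3*√6/2 + (3/2)*(-14)*√6)² = (-3 + 42 + 3*√6/2 - 21*√6)² = (39 - 39*√6/2)²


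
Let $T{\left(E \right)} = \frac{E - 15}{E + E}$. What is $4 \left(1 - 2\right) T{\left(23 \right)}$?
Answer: $- \frac{16}{23} \approx -0.69565$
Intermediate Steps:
$T{\left(E \right)} = \frac{-15 + E}{2 E}$
$4 \left(1 - 2\right) T{\left(23 \right)} = 4 \left(1 - 2\right) \frac{-15 + 23}{2 \cdot 23} = 4 \left(-1\right) \frac{1}{2} \cdot \frac{1}{23} \cdot 8 = \left(-4\right) \frac{4}{23} = - \frac{16}{23}$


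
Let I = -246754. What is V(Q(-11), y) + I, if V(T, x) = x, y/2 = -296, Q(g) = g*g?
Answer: -247346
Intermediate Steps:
Q(g) = g²
y = -592 (y = 2*(-296) = -592)
V(Q(-11), y) + I = -592 - 246754 = -247346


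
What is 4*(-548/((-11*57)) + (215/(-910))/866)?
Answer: 86344415/24705681 ≈ 3.4949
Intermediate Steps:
4*(-548/((-11*57)) + (215/(-910))/866) = 4*(-548/(-627) + (215*(-1/910))*(1/866)) = 4*(-548*(-1/627) - 43/182*1/866) = 4*(548/627 - 43/157612) = 4*(86344415/98822724) = 86344415/24705681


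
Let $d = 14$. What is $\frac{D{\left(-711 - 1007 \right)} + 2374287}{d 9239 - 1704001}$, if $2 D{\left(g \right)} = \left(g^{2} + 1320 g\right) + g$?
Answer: $- \frac{543062}{314931} \approx -1.7244$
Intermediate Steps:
$D{\left(g \right)} = \frac{g^{2}}{2} + \frac{1321 g}{2}$ ($D{\left(g \right)} = \frac{\left(g^{2} + 1320 g\right) + g}{2} = \frac{g^{2} + 1321 g}{2} = \frac{g^{2}}{2} + \frac{1321 g}{2}$)
$\frac{D{\left(-711 - 1007 \right)} + 2374287}{d 9239 - 1704001} = \frac{\frac{\left(-711 - 1007\right) \left(1321 - 1718\right)}{2} + 2374287}{14 \cdot 9239 - 1704001} = \frac{\frac{1}{2} \left(-1718\right) \left(1321 - 1718\right) + 2374287}{129346 - 1704001} = \frac{\frac{1}{2} \left(-1718\right) \left(-397\right) + 2374287}{-1574655} = \left(341023 + 2374287\right) \left(- \frac{1}{1574655}\right) = 2715310 \left(- \frac{1}{1574655}\right) = - \frac{543062}{314931}$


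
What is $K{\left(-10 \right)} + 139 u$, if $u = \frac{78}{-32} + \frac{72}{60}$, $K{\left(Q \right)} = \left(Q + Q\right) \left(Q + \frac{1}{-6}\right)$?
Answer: $\frac{7517}{240} \approx 31.321$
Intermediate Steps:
$K{\left(Q \right)} = 2 Q \left(- \frac{1}{6} + Q\right)$ ($K{\left(Q \right)} = 2 Q \left(Q - \frac{1}{6}\right) = 2 Q \left(- \frac{1}{6} + Q\right)$)
$u = - \frac{99}{80}$ ($u = 78 \left(- \frac{1}{32}\right) + 72 \cdot \frac{1}{60} = - \frac{39}{16} + \frac{6}{5} = - \frac{99}{80} \approx -1.2375$)
$K{\left(-10 \right)} + 139 u = \frac{1}{3} \left(-10\right) \left(-1 + 6 \left(-10\right)\right) + 139 \left(- \frac{99}{80}\right) = \frac{1}{3} \left(-10\right) \left(-1 - 60\right) - \frac{13761}{80} = \frac{1}{3} \left(-10\right) \left(-61\right) - \frac{13761}{80} = \frac{610}{3} - \frac{13761}{80} = \frac{7517}{240}$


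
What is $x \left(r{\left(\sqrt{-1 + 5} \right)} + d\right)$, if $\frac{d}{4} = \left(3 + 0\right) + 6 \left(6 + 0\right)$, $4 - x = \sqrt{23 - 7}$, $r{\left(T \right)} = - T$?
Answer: $0$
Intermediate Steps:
$x = 0$ ($x = 4 - \sqrt{23 - 7} = 4 - \sqrt{16} = 4 - 4 = 0$)
$d = 156$ ($d = 4 \left(\left(3 + 0\right) + 6 \left(6 + 0\right)\right) = 4 \left(3 + 6 \cdot 6\right) = 4 \left(3 + 36\right) = 4 \cdot 39 = 156$)
$x \left(r{\left(\sqrt{-1 + 5} \right)} + d\right) = 0 \left(- \sqrt{-1 + 5} + 156\right) = 0 \left(- \sqrt{4} + 156\right) = 0 \left(\left(-1\right) 2 + 156\right) = 0 \left(-2 + 156\right) = 0 \cdot 154 = 0$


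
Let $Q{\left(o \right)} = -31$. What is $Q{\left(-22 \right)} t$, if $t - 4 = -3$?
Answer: $-31$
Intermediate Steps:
$t = 1$ ($t = 4 - 3 = 1$)
$Q{\left(-22 \right)} t = \left(-31\right) 1 = -31$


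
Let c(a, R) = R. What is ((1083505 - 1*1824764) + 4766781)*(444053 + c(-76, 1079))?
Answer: 1791888658904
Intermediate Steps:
((1083505 - 1*1824764) + 4766781)*(444053 + c(-76, 1079)) = ((1083505 - 1*1824764) + 4766781)*(444053 + 1079) = ((1083505 - 1824764) + 4766781)*445132 = (-741259 + 4766781)*445132 = 4025522*445132 = 1791888658904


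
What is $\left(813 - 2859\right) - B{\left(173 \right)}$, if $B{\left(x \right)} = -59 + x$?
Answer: $-2160$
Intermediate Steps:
$\left(813 - 2859\right) - B{\left(173 \right)} = \left(813 - 2859\right) - \left(-59 + 173\right) = \left(813 - 2859\right) - 114 = -2046 - 114 = -2160$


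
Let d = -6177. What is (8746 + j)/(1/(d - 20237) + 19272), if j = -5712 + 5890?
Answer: 235718536/509050607 ≈ 0.46306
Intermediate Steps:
j = 178
(8746 + j)/(1/(d - 20237) + 19272) = (8746 + 178)/(1/(-6177 - 20237) + 19272) = 8924/(1/(-26414) + 19272) = 8924/(-1/26414 + 19272) = 8924/(509050607/26414) = 8924*(26414/509050607) = 235718536/509050607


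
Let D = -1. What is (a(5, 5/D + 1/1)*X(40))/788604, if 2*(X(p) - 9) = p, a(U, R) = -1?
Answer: -29/788604 ≈ -3.6774e-5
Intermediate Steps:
X(p) = 9 + p/2
(a(5, 5/D + 1/1)*X(40))/788604 = -(9 + (½)*40)/788604 = -(9 + 20)*(1/788604) = -1*29*(1/788604) = -29*1/788604 = -29/788604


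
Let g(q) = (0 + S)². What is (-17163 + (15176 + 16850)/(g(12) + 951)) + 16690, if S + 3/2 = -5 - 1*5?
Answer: -1921405/4333 ≈ -443.44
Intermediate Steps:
S = -23/2 (S = -3/2 + (-5 - 1*5) = -3/2 + (-5 - 5) = -3/2 - 10 = -23/2 ≈ -11.500)
g(q) = 529/4 (g(q) = (0 - 23/2)² = (-23/2)² = 529/4)
(-17163 + (15176 + 16850)/(g(12) + 951)) + 16690 = (-17163 + (15176 + 16850)/(529/4 + 951)) + 16690 = (-17163 + 32026/(4333/4)) + 16690 = (-17163 + 32026*(4/4333)) + 16690 = (-17163 + 128104/4333) + 16690 = -74239175/4333 + 16690 = -1921405/4333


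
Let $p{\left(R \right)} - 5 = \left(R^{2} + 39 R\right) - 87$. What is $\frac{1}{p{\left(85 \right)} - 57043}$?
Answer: $- \frac{1}{46585} \approx -2.1466 \cdot 10^{-5}$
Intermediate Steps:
$p{\left(R \right)} = -82 + R^{2} + 39 R$ ($p{\left(R \right)} = 5 - \left(87 - R^{2} - 39 R\right) = 5 + \left(-87 + R^{2} + 39 R\right) = -82 + R^{2} + 39 R$)
$\frac{1}{p{\left(85 \right)} - 57043} = \frac{1}{\left(-82 + 85^{2} + 39 \cdot 85\right) - 57043} = \frac{1}{\left(-82 + 7225 + 3315\right) - 57043} = \frac{1}{10458 - 57043} = \frac{1}{-46585} = - \frac{1}{46585}$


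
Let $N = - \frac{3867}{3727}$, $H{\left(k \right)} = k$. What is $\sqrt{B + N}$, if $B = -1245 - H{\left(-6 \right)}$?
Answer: $\frac{2 i \sqrt{4306194435}}{3727} \approx 35.214 i$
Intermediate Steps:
$B = -1239$ ($B = -1245 - -6 = -1245 + 6 = -1239$)
$N = - \frac{3867}{3727}$ ($N = \left(-3867\right) \frac{1}{3727} = - \frac{3867}{3727} \approx -1.0376$)
$\sqrt{B + N} = \sqrt{-1239 - \frac{3867}{3727}} = \sqrt{- \frac{4621620}{3727}} = \frac{2 i \sqrt{4306194435}}{3727}$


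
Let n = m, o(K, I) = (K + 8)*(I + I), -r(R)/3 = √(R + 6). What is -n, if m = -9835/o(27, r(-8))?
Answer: 281*I*√2/12 ≈ 33.116*I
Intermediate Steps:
r(R) = -3*√(6 + R) (r(R) = -3*√(R + 6) = -3*√(6 + R))
o(K, I) = 2*I*(8 + K) (o(K, I) = (8 + K)*(2*I) = 2*I*(8 + K))
m = -281*I*√2/12 (m = -9835*(-1/(6*√(6 - 8)*(8 + 27))) = -9835*I*√2/420 = -281*I*√2/12 ≈ -33.116*I)
n = -281*I*√2/12 ≈ -33.116*I
-n = -(-281)*I*√2/12 = 281*I*√2/12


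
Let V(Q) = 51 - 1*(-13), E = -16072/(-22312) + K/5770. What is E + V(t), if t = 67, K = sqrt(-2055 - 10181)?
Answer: 180505/2789 + I*sqrt(3059)/2885 ≈ 64.72 + 0.019171*I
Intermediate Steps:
K = 2*I*sqrt(3059) (K = sqrt(-12236) = 2*I*sqrt(3059) ≈ 110.62*I)
E = 2009/2789 + I*sqrt(3059)/2885 (E = -16072/(-22312) + (2*I*sqrt(3059))/5770 = -16072*(-1/22312) + (2*I*sqrt(3059))*(1/5770) = 2009/2789 + I*sqrt(3059)/2885 ≈ 0.72033 + 0.019171*I)
V(Q) = 64 (V(Q) = 51 + 13 = 64)
E + V(t) = (2009/2789 + I*sqrt(3059)/2885) + 64 = 180505/2789 + I*sqrt(3059)/2885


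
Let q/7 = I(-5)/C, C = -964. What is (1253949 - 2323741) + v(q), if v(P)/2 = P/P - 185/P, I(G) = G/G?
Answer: -7131850/7 ≈ -1.0188e+6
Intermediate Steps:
I(G) = 1
q = -7/964 (q = 7*(1/(-964)) = 7*(1*(-1/964)) = 7*(-1/964) = -7/964 ≈ -0.0072614)
v(P) = 2 - 370/P (v(P) = 2*(P/P - 185/P) = 2*(1 - 185/P) = 2 - 370/P)
(1253949 - 2323741) + v(q) = (1253949 - 2323741) + (2 - 370/(-7/964)) = -1069792 + (2 - 370*(-964/7)) = -1069792 + (2 + 356680/7) = -1069792 + 356694/7 = -7131850/7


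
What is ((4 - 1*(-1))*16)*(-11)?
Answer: -880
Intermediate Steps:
((4 - 1*(-1))*16)*(-11) = ((4 + 1)*16)*(-11) = (5*16)*(-11) = 80*(-11) = -880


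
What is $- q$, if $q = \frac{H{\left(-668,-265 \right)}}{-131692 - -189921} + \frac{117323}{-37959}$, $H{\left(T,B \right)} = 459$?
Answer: $\frac{6814177786}{2210314611} \approx 3.0829$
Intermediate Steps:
$q = - \frac{6814177786}{2210314611}$ ($q = \frac{459}{-131692 - -189921} + \frac{117323}{-37959} = \frac{459}{-131692 + 189921} + 117323 \left(- \frac{1}{37959}\right) = \frac{459}{58229} - \frac{117323}{37959} = - \frac{6814177786}{2210314611} \approx -3.0829$)
$- q = \left(-1\right) \left(- \frac{6814177786}{2210314611}\right) = \frac{6814177786}{2210314611}$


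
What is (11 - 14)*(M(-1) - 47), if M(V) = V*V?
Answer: 138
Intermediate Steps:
M(V) = V**2
(11 - 14)*(M(-1) - 47) = (11 - 14)*((-1)**2 - 47) = -3*(1 - 47) = -3*(-46) = 138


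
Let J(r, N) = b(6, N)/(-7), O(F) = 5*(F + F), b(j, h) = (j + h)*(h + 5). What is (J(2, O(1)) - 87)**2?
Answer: 720801/49 ≈ 14710.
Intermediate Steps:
b(j, h) = (5 + h)*(h + j) (b(j, h) = (h + j)*(5 + h) = (5 + h)*(h + j))
O(F) = 10*F (O(F) = 5*(2*F) = 10*F)
J(r, N) = -30/7 - 11*N/7 - N**2/7 (J(r, N) = (N**2 + 5*N + 5*6 + N*6)/(-7) = (N**2 + 5*N + 30 + 6*N)*(-1/7) = (30 + N**2 + 11*N)*(-1/7) = -30/7 - 11*N/7 - N**2/7)
(J(2, O(1)) - 87)**2 = ((-30/7 - 110/7 - (10*1)**2/7) - 87)**2 = ((-30/7 - 11/7*10 - 1/7*10**2) - 87)**2 = ((-30/7 - 110/7 - 1/7*100) - 87)**2 = ((-30/7 - 110/7 - 100/7) - 87)**2 = (-240/7 - 87)**2 = (-849/7)**2 = 720801/49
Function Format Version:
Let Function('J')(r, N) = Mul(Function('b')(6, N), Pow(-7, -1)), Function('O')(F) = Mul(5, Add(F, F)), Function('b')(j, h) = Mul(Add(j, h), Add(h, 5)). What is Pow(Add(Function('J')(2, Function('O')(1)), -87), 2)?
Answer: Rational(720801, 49) ≈ 14710.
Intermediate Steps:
Function('b')(j, h) = Mul(Add(5, h), Add(h, j)) (Function('b')(j, h) = Mul(Add(h, j), Add(5, h)) = Mul(Add(5, h), Add(h, j)))
Function('O')(F) = Mul(10, F) (Function('O')(F) = Mul(5, Mul(2, F)) = Mul(10, F))
Function('J')(r, N) = Add(Rational(-30, 7), Mul(Rational(-11, 7), N), Mul(Rational(-1, 7), Pow(N, 2))) (Function('J')(r, N) = Mul(Add(Pow(N, 2), Mul(5, N), Mul(5, 6), Mul(N, 6)), Pow(-7, -1)) = Mul(Add(Pow(N, 2), Mul(5, N), 30, Mul(6, N)), Rational(-1, 7)) = Mul(Add(30, Pow(N, 2), Mul(11, N)), Rational(-1, 7)) = Add(Rational(-30, 7), Mul(Rational(-11, 7), N), Mul(Rational(-1, 7), Pow(N, 2))))
Pow(Add(Function('J')(2, Function('O')(1)), -87), 2) = Pow(Add(Add(Rational(-30, 7), Mul(Rational(-11, 7), Mul(10, 1)), Mul(Rational(-1, 7), Pow(Mul(10, 1), 2))), -87), 2) = Pow(Add(Add(Rational(-30, 7), Mul(Rational(-11, 7), 10), Mul(Rational(-1, 7), Pow(10, 2))), -87), 2) = Pow(Add(Add(Rational(-30, 7), Rational(-110, 7), Mul(Rational(-1, 7), 100)), -87), 2) = Pow(Add(Add(Rational(-30, 7), Rational(-110, 7), Rational(-100, 7)), -87), 2) = Pow(Add(Rational(-240, 7), -87), 2) = Pow(Rational(-849, 7), 2) = Rational(720801, 49)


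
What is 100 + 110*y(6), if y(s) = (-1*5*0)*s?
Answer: 100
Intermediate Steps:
y(s) = 0 (y(s) = (-5*0)*s = 0*s = 0)
100 + 110*y(6) = 100 + 110*0 = 100 + 0 = 100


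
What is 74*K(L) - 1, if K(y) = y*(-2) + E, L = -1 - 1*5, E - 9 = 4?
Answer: 1849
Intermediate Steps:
E = 13 (E = 9 + 4 = 13)
L = -6 (L = -1 - 5 = -6)
K(y) = 13 - 2*y (K(y) = y*(-2) + 13 = -2*y + 13 = 13 - 2*y)
74*K(L) - 1 = 74*(13 - 2*(-6)) - 1 = 74*(13 + 12) - 1 = 74*25 - 1 = 1850 - 1 = 1849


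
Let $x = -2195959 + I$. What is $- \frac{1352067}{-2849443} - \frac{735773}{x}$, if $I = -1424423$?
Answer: $\frac{6991542254033}{10316072147226} \approx 0.67773$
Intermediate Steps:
$x = -3620382$ ($x = -2195959 - 1424423 = -3620382$)
$- \frac{1352067}{-2849443} - \frac{735773}{x} = - \frac{1352067}{-2849443} - \frac{735773}{-3620382} = \left(-1352067\right) \left(- \frac{1}{2849443}\right) - - \frac{735773}{3620382} = \frac{1352067}{2849443} + \frac{735773}{3620382} = \frac{6991542254033}{10316072147226}$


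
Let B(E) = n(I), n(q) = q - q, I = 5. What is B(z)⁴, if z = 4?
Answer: 0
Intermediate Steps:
n(q) = 0
B(E) = 0
B(z)⁴ = 0⁴ = 0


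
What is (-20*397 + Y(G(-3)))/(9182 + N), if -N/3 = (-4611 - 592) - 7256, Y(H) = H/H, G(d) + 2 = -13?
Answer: -7939/46559 ≈ -0.17051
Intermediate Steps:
G(d) = -15 (G(d) = -2 - 13 = -15)
Y(H) = 1
N = 37377 (N = -3*((-4611 - 592) - 7256) = -3*(-5203 - 7256) = -3*(-12459) = 37377)
(-20*397 + Y(G(-3)))/(9182 + N) = (-20*397 + 1)/(9182 + 37377) = (-7940 + 1)/46559 = -7939*1/46559 = -7939/46559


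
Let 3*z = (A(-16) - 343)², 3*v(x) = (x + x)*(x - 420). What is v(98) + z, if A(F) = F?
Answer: 21923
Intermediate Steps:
v(x) = 2*x*(-420 + x)/3 (v(x) = ((x + x)*(x - 420))/3 = ((2*x)*(-420 + x))/3 = (2*x*(-420 + x))/3 = 2*x*(-420 + x)/3)
z = 128881/3 (z = (-16 - 343)²/3 = (⅓)*(-359)² = (⅓)*128881 = 128881/3 ≈ 42960.)
v(98) + z = (⅔)*98*(-420 + 98) + 128881/3 = (⅔)*98*(-322) + 128881/3 = -63112/3 + 128881/3 = 21923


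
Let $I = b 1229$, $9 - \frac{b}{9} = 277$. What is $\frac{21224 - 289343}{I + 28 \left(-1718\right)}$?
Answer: $\frac{268119}{3012452} \approx 0.089004$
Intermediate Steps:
$b = -2412$ ($b = 81 - 2493 = -2412$)
$I = -2964348$ ($I = \left(-2412\right) 1229 = -2964348$)
$\frac{21224 - 289343}{I + 28 \left(-1718\right)} = \frac{21224 - 289343}{-2964348 + 28 \left(-1718\right)} = - \frac{268119}{-2964348 - 48104} = - \frac{268119}{-3012452} = \left(-268119\right) \left(- \frac{1}{3012452}\right) = \frac{268119}{3012452}$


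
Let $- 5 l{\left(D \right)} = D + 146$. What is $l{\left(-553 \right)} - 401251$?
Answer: $- \frac{2005848}{5} \approx -4.0117 \cdot 10^{5}$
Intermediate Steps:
$l{\left(D \right)} = - \frac{146}{5} - \frac{D}{5}$ ($l{\left(D \right)} = - \frac{D + 146}{5} = - \frac{146 + D}{5} = - \frac{146}{5} - \frac{D}{5}$)
$l{\left(-553 \right)} - 401251 = \left(- \frac{146}{5} - - \frac{553}{5}\right) - 401251 = \left(- \frac{146}{5} + \frac{553}{5}\right) - 401251 = \frac{407}{5} - 401251 = - \frac{2005848}{5}$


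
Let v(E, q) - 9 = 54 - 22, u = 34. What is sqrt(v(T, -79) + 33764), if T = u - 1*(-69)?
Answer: sqrt(33805) ≈ 183.86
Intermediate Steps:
T = 103 (T = 34 - 1*(-69) = 34 + 69 = 103)
v(E, q) = 41 (v(E, q) = 9 + (54 - 22) = 9 + 32 = 41)
sqrt(v(T, -79) + 33764) = sqrt(41 + 33764) = sqrt(33805)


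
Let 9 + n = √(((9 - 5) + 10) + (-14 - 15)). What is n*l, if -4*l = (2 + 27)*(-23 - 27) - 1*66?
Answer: -3411 + 379*I*√15 ≈ -3411.0 + 1467.9*I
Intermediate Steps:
n = -9 + I*√15 (n = -9 + √(((9 - 5) + 10) + (-14 - 15)) = -9 + √((4 + 10) - 29) = -9 + √(14 - 29) = -9 + √(-15) = -9 + I*√15 ≈ -9.0 + 3.873*I)
l = 379 (l = -((2 + 27)*(-23 - 27) - 1*66)/4 = -(29*(-50) - 66)/4 = -(-1450 - 66)/4 = -¼*(-1516) = 379)
n*l = (-9 + I*√15)*379 = -3411 + 379*I*√15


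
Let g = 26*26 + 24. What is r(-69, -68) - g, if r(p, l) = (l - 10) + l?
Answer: -846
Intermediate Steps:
r(p, l) = -10 + 2*l (r(p, l) = (-10 + l) + l = -10 + 2*l)
g = 700 (g = 676 + 24 = 700)
r(-69, -68) - g = (-10 + 2*(-68)) - 1*700 = (-10 - 136) - 700 = -146 - 700 = -846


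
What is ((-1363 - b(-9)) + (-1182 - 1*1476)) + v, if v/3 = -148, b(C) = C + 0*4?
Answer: -4456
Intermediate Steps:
b(C) = C (b(C) = C + 0 = C)
v = -444 (v = 3*(-148) = -444)
((-1363 - b(-9)) + (-1182 - 1*1476)) + v = ((-1363 - 1*(-9)) + (-1182 - 1*1476)) - 444 = ((-1363 + 9) + (-1182 - 1476)) - 444 = (-1354 - 2658) - 444 = -4012 - 444 = -4456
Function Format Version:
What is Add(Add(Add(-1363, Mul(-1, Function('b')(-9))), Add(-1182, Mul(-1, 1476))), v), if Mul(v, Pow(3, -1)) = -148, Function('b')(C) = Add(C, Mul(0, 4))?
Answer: -4456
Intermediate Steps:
Function('b')(C) = C (Function('b')(C) = Add(C, 0) = C)
v = -444 (v = Mul(3, -148) = -444)
Add(Add(Add(-1363, Mul(-1, Function('b')(-9))), Add(-1182, Mul(-1, 1476))), v) = Add(Add(Add(-1363, Mul(-1, -9)), Add(-1182, Mul(-1, 1476))), -444) = Add(Add(Add(-1363, 9), Add(-1182, -1476)), -444) = Add(Add(-1354, -2658), -444) = Add(-4012, -444) = -4456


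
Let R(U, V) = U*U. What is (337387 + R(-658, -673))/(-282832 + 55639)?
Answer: -770351/227193 ≈ -3.3907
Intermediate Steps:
R(U, V) = U**2
(337387 + R(-658, -673))/(-282832 + 55639) = (337387 + (-658)**2)/(-282832 + 55639) = (337387 + 432964)/(-227193) = 770351*(-1/227193) = -770351/227193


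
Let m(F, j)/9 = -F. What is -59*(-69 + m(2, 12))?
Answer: 5133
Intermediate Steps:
m(F, j) = -9*F (m(F, j) = 9*(-F) = -9*F)
-59*(-69 + m(2, 12)) = -59*(-69 - 9*2) = -59*(-69 - 18) = -59*(-87) = 5133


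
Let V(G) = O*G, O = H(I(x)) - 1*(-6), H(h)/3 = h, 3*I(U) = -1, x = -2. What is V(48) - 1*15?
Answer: 225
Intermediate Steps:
I(U) = -⅓ (I(U) = (⅓)*(-1) = -⅓)
H(h) = 3*h
O = 5 (O = 3*(-⅓) - 1*(-6) = -1 + 6 = 5)
V(G) = 5*G
V(48) - 1*15 = 5*48 - 1*15 = 240 - 15 = 225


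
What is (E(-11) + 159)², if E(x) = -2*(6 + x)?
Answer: 28561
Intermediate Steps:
E(x) = -12 - 2*x
(E(-11) + 159)² = ((-12 - 2*(-11)) + 159)² = ((-12 + 22) + 159)² = (10 + 159)² = 169² = 28561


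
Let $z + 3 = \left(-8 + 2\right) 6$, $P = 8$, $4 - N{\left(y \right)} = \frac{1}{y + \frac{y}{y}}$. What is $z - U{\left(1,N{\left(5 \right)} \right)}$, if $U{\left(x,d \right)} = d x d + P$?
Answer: $- \frac{2221}{36} \approx -61.694$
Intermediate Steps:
$N{\left(y \right)} = 4 - \frac{1}{1 + y}$ ($N{\left(y \right)} = 4 - \frac{1}{y + \frac{y}{y}} = 4 - \frac{1}{y + 1} = 4 - \frac{1}{1 + y}$)
$U{\left(x,d \right)} = 8 + x d^{2}$ ($U{\left(x,d \right)} = d x d + 8 = x d^{2} + 8 = 8 + x d^{2}$)
$z = -39$ ($z = -3 + \left(-8 + 2\right) 6 = -3 - 36 = -39$)
$z - U{\left(1,N{\left(5 \right)} \right)} = -39 - \left(8 + 1 \left(\frac{3 + 4 \cdot 5}{1 + 5}\right)^{2}\right) = -39 - \left(8 + 1 \left(\frac{3 + 20}{6}\right)^{2}\right) = -39 - \left(8 + 1 \left(\frac{1}{6} \cdot 23\right)^{2}\right) = -39 - \left(8 + 1 \left(\frac{23}{6}\right)^{2}\right) = -39 - \left(8 + 1 \cdot \frac{529}{36}\right) = -39 - \left(8 + \frac{529}{36}\right) = -39 - \frac{817}{36} = - \frac{2221}{36}$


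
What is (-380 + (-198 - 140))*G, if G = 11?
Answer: -7898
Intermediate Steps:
(-380 + (-198 - 140))*G = (-380 + (-198 - 140))*11 = (-380 - 338)*11 = -718*11 = -7898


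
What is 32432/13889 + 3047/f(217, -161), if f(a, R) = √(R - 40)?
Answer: 32432/13889 - 3047*I*√201/201 ≈ 2.3351 - 214.92*I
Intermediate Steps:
f(a, R) = √(-40 + R)
32432/13889 + 3047/f(217, -161) = 32432/13889 + 3047/(√(-40 - 161)) = 32432*(1/13889) + 3047/(√(-201)) = 32432/13889 + 3047/((I*√201)) = 32432/13889 + 3047*(-I*√201/201) = 32432/13889 - 3047*I*√201/201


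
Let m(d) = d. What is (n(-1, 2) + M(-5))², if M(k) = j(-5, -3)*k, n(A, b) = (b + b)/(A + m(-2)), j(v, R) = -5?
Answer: 5041/9 ≈ 560.11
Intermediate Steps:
n(A, b) = 2*b/(-2 + A) (n(A, b) = (b + b)/(A - 2) = (2*b)/(-2 + A) = 2*b/(-2 + A))
M(k) = -5*k
(n(-1, 2) + M(-5))² = (2*2/(-2 - 1) - 5*(-5))² = (2*2/(-3) + 25)² = (2*2*(-⅓) + 25)² = (-4/3 + 25)² = (71/3)² = 5041/9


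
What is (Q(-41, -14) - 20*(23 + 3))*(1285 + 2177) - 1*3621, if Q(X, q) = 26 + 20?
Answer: -1644609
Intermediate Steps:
Q(X, q) = 46
(Q(-41, -14) - 20*(23 + 3))*(1285 + 2177) - 1*3621 = (46 - 20*(23 + 3))*(1285 + 2177) - 1*3621 = (46 - 20*26)*3462 - 3621 = (46 - 520)*3462 - 3621 = -474*3462 - 3621 = -1640988 - 3621 = -1644609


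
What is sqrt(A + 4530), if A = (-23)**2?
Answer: sqrt(5059) ≈ 71.127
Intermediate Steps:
A = 529
sqrt(A + 4530) = sqrt(529 + 4530) = sqrt(5059)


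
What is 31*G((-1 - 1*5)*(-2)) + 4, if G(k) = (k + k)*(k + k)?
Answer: 17860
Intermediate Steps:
G(k) = 4*k**2 (G(k) = (2*k)*(2*k) = 4*k**2)
31*G((-1 - 1*5)*(-2)) + 4 = 31*(4*((-1 - 1*5)*(-2))**2) + 4 = 31*(4*((-1 - 5)*(-2))**2) + 4 = 31*(4*(-6*(-2))**2) + 4 = 31*(4*12**2) + 4 = 31*(4*144) + 4 = 31*576 + 4 = 17856 + 4 = 17860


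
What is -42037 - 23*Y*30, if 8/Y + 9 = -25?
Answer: -711869/17 ≈ -41875.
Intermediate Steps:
Y = -4/17 (Y = 8/(-9 - 25) = 8/(-34) = 8*(-1/34) = -4/17 ≈ -0.23529)
-42037 - 23*Y*30 = -42037 - 23*(-4/17)*30 = -42037 + (92/17)*30 = -42037 + 2760/17 = -711869/17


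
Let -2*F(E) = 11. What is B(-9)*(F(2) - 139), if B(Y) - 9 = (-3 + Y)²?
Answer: -44217/2 ≈ -22109.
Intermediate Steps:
B(Y) = 9 + (-3 + Y)²
F(E) = -11/2 (F(E) = -½*11 = -11/2)
B(-9)*(F(2) - 139) = (9 + (-3 - 9)²)*(-11/2 - 139) = (9 + (-12)²)*(-289/2) = (9 + 144)*(-289/2) = 153*(-289/2) = -44217/2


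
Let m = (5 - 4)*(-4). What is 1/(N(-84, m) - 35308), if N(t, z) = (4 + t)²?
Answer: -1/28908 ≈ -3.4593e-5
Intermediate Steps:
m = -4 (m = 1*(-4) = -4)
1/(N(-84, m) - 35308) = 1/((4 - 84)² - 35308) = 1/((-80)² - 35308) = 1/(6400 - 35308) = 1/(-28908) = -1/28908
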